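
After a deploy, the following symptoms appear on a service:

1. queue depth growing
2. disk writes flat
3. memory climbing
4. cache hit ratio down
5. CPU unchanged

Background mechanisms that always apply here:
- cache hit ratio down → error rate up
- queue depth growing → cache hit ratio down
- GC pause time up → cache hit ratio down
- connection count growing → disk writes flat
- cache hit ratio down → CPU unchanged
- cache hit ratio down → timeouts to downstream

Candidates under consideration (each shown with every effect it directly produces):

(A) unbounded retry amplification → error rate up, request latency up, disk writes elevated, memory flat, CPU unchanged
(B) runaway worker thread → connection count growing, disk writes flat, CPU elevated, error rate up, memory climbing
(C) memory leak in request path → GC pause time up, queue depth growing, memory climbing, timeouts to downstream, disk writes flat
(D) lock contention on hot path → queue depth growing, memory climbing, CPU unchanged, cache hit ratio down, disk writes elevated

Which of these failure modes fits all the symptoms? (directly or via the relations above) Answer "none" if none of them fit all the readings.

Testing each hypothesis:
(A) unbounded retry amplification — fails on queue depth growing, disk writes flat, memory climbing, cache hit ratio down (predicts disk writes elevated, not disk writes flat; predicts memory flat, not memory climbing)
(B) runaway worker thread — queue depth growing NO; disk writes flat yes; memory climbing yes; cache hit ratio down NO; CPU unchanged NO
(C) memory leak in request path — queue depth growing yes; disk writes flat yes; memory climbing yes; cache hit ratio down yes (via queue depth growing → cache hit ratio down); CPU unchanged yes (via queue depth growing → cache hit ratio down → CPU unchanged)
(D) lock contention on hot path — fails on disk writes flat (predicts disk writes elevated, not disk writes flat)
(C) alone accounts for all the evidence.

C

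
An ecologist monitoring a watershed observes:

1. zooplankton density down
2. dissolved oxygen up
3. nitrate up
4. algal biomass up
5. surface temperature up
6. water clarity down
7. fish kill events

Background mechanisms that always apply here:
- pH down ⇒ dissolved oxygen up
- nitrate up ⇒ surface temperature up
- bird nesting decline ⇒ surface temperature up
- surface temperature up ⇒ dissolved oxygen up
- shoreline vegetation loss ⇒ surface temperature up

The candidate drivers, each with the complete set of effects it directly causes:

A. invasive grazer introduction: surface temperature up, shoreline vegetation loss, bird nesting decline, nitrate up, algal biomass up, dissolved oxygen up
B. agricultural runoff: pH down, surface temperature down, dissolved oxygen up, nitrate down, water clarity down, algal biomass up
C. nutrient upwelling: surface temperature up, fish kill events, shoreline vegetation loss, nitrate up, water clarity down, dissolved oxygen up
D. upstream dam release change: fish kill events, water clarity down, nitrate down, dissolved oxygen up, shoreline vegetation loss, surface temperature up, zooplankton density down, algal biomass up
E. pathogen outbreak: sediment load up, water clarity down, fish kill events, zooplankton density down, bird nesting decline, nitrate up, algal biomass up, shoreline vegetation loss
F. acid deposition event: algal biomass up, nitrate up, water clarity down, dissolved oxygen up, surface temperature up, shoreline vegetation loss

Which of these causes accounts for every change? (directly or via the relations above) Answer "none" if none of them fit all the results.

E

For each candidate, compare predicted effects to what was observed:
(A) invasive grazer introduction — does not account for zooplankton density down, water clarity down, fish kill events
(B) agricultural runoff — zooplankton density down -; dissolved oxygen up +; nitrate up -; algal biomass up +; surface temperature up -; water clarity down +; fish kill events -
(C) nutrient upwelling — zooplankton density down -; dissolved oxygen up +; nitrate up +; algal biomass up -; surface temperature up +; water clarity down +; fish kill events +
(D) upstream dam release change — zooplankton density down +; dissolved oxygen up +; nitrate up -; algal biomass up +; surface temperature up +; water clarity down +; fish kill events +
(E) pathogen outbreak — zooplankton density down +; dissolved oxygen up + (via bird nesting decline → surface temperature up → dissolved oxygen up); nitrate up +; algal biomass up +; surface temperature up + (via bird nesting decline → surface temperature up); water clarity down +; fish kill events +
(F) acid deposition event — zooplankton density down -; dissolved oxygen up +; nitrate up +; algal biomass up +; surface temperature up +; water clarity down +; fish kill events -
(E) is the only candidate with no mismatches.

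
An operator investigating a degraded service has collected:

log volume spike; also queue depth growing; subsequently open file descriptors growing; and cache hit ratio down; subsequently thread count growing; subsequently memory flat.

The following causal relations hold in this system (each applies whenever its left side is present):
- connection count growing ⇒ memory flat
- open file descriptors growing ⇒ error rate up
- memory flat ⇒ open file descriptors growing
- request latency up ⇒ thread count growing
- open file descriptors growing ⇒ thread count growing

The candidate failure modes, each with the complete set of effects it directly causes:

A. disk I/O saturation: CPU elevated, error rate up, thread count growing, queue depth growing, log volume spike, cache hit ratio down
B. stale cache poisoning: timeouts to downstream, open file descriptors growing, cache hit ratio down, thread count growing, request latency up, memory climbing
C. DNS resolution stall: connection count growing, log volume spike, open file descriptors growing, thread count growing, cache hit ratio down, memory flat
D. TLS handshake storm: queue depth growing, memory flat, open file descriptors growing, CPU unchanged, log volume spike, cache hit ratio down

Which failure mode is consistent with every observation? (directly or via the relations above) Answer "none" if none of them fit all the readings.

D

For each candidate, compare predicted effects to what was observed:
(A) disk I/O saturation — log volume spike yes; queue depth growing yes; open file descriptors growing NO; cache hit ratio down yes; thread count growing yes; memory flat NO
(B) stale cache poisoning — log volume spike NO; queue depth growing NO; open file descriptors growing yes; cache hit ratio down yes; thread count growing yes; memory flat NO
(C) DNS resolution stall — log volume spike yes; queue depth growing NO; open file descriptors growing yes; cache hit ratio down yes; thread count growing yes; memory flat yes
(D) TLS handshake storm — log volume spike yes; queue depth growing yes; open file descriptors growing yes; cache hit ratio down yes; thread count growing yes (by open file descriptors growing → thread count growing); memory flat yes
(D) is the only candidate with no mismatches.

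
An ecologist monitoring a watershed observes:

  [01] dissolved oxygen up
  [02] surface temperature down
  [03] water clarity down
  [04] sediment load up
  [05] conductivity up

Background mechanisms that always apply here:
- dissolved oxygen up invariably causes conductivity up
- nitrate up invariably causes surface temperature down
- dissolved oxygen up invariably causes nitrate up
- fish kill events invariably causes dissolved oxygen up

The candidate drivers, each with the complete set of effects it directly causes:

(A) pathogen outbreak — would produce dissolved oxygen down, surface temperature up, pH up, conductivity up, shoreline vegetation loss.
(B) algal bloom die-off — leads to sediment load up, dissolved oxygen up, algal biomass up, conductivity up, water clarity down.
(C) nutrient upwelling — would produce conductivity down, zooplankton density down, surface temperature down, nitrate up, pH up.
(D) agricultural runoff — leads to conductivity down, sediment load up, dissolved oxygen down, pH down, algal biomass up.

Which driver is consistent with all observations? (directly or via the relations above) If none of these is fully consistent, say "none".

Per-candidate check:
(A) pathogen outbreak — fails on dissolved oxygen up, surface temperature down, water clarity down, sediment load up (predicts dissolved oxygen down, not dissolved oxygen up; predicts surface temperature up, not surface temperature down)
(B) algal bloom die-off — accounts for every observation (surface temperature down by dissolved oxygen up → nitrate up → surface temperature down)
(C) nutrient upwelling — dissolved oxygen up -; surface temperature down +; water clarity down -; sediment load up -; conductivity up -
(D) agricultural runoff — dissolved oxygen up -; surface temperature down -; water clarity down -; sediment load up +; conductivity up -
(B) alone accounts for all the evidence.

B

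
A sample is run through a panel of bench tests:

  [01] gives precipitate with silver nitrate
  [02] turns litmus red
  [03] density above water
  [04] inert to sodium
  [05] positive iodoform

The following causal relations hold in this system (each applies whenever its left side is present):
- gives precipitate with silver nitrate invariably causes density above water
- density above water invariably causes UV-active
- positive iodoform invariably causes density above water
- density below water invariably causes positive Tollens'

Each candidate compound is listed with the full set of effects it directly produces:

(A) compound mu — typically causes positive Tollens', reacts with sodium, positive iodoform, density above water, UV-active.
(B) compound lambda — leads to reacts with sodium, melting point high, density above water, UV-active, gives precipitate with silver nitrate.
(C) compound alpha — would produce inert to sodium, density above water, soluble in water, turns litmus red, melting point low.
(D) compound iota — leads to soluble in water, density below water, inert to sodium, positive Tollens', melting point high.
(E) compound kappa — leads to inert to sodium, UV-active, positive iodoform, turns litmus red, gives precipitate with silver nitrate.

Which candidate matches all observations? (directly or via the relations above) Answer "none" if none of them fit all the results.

E

Per-candidate check:
(A) compound mu — gives precipitate with silver nitrate ✗; turns litmus red ✗; density above water ✓; inert to sodium ✗; positive iodoform ✓
(B) compound lambda — fails on turns litmus red, inert to sodium, positive iodoform (predicts reacts with sodium, not inert to sodium)
(C) compound alpha — gives precipitate with silver nitrate ✗; turns litmus red ✓; density above water ✓; inert to sodium ✓; positive iodoform ✗
(D) compound iota — fails on gives precipitate with silver nitrate, turns litmus red, density above water, positive iodoform (predicts density below water, not density above water)
(E) compound kappa — gives precipitate with silver nitrate ✓; turns litmus red ✓; density above water ✓ (via gives precipitate with silver nitrate → density above water); inert to sodium ✓; positive iodoform ✓
(E) alone accounts for all the evidence.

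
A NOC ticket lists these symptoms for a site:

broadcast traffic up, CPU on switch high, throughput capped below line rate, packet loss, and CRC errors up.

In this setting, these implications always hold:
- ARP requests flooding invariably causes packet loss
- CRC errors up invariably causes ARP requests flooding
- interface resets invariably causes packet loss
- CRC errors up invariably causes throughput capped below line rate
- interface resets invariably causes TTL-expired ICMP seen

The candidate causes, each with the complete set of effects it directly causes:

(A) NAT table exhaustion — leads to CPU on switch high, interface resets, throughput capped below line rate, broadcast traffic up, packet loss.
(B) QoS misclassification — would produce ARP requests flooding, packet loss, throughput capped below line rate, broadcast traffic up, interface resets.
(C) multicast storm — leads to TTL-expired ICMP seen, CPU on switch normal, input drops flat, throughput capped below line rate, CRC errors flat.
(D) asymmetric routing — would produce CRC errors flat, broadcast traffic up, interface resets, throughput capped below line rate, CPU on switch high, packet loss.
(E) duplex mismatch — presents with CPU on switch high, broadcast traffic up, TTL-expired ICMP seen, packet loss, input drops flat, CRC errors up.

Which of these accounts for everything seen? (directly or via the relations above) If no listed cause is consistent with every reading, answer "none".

For each candidate, compare predicted effects to what was observed:
(A) NAT table exhaustion — broadcast traffic up +; CPU on switch high +; throughput capped below line rate +; packet loss +; CRC errors up -
(B) QoS misclassification — does not account for CPU on switch high, CRC errors up
(C) multicast storm — broadcast traffic up -; CPU on switch high -; throughput capped below line rate +; packet loss -; CRC errors up -
(D) asymmetric routing — broadcast traffic up +; CPU on switch high +; throughput capped below line rate +; packet loss +; CRC errors up -
(E) duplex mismatch — broadcast traffic up +; CPU on switch high +; throughput capped below line rate + (by CRC errors up → throughput capped below line rate); packet loss +; CRC errors up +
Only (E) is consistent with every observation.

E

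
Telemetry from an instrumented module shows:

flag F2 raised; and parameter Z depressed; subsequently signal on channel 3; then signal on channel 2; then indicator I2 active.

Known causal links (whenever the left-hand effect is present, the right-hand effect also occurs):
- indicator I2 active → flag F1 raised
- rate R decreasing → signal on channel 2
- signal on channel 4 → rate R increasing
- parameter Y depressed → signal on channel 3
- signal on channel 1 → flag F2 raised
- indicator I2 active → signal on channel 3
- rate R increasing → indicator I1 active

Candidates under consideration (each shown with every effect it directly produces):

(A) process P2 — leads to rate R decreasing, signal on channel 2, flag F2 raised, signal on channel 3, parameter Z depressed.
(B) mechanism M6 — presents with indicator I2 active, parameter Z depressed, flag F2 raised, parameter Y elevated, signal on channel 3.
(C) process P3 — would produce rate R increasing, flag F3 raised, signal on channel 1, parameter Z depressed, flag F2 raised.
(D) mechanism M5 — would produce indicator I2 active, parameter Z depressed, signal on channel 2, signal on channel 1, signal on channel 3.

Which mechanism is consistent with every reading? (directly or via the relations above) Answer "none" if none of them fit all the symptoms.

D

Per-candidate check:
(A) process P2 — flag F2 raised ✓; parameter Z depressed ✓; signal on channel 3 ✓; signal on channel 2 ✓; indicator I2 active ✗
(B) mechanism M6 — does not account for signal on channel 2
(C) process P3 — does not account for signal on channel 3, signal on channel 2, indicator I2 active
(D) mechanism M5 — flag F2 raised ✓ (by signal on channel 1 → flag F2 raised); parameter Z depressed ✓; signal on channel 3 ✓; signal on channel 2 ✓; indicator I2 active ✓
Only (D) is consistent with every observation.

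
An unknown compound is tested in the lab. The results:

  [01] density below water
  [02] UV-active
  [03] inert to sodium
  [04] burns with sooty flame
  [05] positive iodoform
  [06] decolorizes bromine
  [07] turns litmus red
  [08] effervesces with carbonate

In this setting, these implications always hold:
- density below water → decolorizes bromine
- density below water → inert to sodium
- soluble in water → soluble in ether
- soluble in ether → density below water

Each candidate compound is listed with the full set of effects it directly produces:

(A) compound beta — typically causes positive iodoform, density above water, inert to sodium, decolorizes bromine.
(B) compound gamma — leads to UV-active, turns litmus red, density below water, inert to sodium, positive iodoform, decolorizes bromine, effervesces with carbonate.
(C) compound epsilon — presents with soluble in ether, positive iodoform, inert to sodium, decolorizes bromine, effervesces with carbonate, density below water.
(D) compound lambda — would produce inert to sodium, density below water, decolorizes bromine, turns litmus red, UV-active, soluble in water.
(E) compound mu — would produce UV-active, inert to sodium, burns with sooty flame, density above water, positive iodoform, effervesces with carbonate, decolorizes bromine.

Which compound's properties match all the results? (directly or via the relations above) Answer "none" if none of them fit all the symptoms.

Checking each candidate against the observations:
(A) compound beta — density below water miss; UV-active miss; inert to sodium match; burns with sooty flame miss; positive iodoform match; decolorizes bromine match; turns litmus red miss; effervesces with carbonate miss
(B) compound gamma — density below water match; UV-active match; inert to sodium match; burns with sooty flame miss; positive iodoform match; decolorizes bromine match; turns litmus red match; effervesces with carbonate match
(C) compound epsilon — density below water match; UV-active miss; inert to sodium match; burns with sooty flame miss; positive iodoform match; decolorizes bromine match; turns litmus red miss; effervesces with carbonate match
(D) compound lambda — density below water match; UV-active match; inert to sodium match; burns with sooty flame miss; positive iodoform miss; decolorizes bromine match; turns litmus red match; effervesces with carbonate miss
(E) compound mu — fails on density below water, turns litmus red (predicts density above water, not density below water)
Every candidate fails on at least one observation.

none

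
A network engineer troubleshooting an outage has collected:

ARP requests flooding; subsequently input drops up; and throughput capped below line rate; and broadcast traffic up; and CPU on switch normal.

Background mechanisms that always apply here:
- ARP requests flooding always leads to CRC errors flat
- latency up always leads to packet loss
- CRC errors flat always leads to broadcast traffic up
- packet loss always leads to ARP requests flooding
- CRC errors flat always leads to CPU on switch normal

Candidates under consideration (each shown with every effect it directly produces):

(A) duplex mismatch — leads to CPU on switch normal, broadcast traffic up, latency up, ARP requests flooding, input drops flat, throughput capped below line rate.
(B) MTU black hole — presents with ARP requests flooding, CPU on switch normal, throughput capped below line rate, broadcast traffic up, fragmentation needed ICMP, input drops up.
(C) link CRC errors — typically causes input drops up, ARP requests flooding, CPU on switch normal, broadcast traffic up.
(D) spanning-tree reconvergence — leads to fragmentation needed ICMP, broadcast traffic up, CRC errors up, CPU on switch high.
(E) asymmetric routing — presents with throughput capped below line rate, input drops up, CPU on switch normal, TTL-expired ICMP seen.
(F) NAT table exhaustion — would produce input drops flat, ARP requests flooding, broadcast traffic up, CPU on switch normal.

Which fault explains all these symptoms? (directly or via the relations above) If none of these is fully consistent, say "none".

For each candidate, compare predicted effects to what was observed:
(A) duplex mismatch — ARP requests flooding match; input drops up miss; throughput capped below line rate match; broadcast traffic up match; CPU on switch normal match
(B) MTU black hole — accounts for every observation
(C) link CRC errors — ARP requests flooding match; input drops up match; throughput capped below line rate miss; broadcast traffic up match; CPU on switch normal match
(D) spanning-tree reconvergence — fails on ARP requests flooding, input drops up, throughput capped below line rate, CPU on switch normal (predicts CPU on switch high, not CPU on switch normal)
(E) asymmetric routing — does not account for ARP requests flooding, broadcast traffic up
(F) NAT table exhaustion — ARP requests flooding match; input drops up miss; throughput capped below line rate miss; broadcast traffic up match; CPU on switch normal match
Only (B) is consistent with every observation.

B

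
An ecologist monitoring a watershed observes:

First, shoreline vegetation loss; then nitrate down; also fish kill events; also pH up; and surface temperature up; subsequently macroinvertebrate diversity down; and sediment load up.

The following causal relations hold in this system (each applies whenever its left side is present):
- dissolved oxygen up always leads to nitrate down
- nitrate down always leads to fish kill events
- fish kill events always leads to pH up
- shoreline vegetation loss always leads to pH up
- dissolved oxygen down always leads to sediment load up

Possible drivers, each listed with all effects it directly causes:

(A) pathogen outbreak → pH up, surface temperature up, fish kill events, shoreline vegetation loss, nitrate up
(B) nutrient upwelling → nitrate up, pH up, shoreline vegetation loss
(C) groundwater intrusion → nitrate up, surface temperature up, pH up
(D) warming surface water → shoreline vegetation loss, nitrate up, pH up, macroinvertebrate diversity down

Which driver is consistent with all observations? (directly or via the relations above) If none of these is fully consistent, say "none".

Per-candidate check:
(A) pathogen outbreak — fails on nitrate down, macroinvertebrate diversity down, sediment load up (predicts nitrate up, not nitrate down)
(B) nutrient upwelling — shoreline vegetation loss match; nitrate down miss; fish kill events miss; pH up match; surface temperature up miss; macroinvertebrate diversity down miss; sediment load up miss
(C) groundwater intrusion — fails on shoreline vegetation loss, nitrate down, fish kill events, macroinvertebrate diversity down, sediment load up (predicts nitrate up, not nitrate down)
(D) warming surface water — shoreline vegetation loss match; nitrate down miss; fish kill events miss; pH up match; surface temperature up miss; macroinvertebrate diversity down match; sediment load up miss
No candidate is consistent with all observations.

none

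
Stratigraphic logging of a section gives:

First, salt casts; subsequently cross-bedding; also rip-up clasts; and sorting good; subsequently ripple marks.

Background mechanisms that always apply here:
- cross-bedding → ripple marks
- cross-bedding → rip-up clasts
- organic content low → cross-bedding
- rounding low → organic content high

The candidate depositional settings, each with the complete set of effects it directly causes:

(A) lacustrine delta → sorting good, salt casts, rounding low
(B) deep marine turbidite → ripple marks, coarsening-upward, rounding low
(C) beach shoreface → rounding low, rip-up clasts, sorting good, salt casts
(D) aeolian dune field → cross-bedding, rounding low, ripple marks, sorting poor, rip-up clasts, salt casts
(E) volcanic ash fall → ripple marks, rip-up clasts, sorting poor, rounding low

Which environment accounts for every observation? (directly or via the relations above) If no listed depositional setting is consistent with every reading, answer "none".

Testing each hypothesis:
(A) lacustrine delta — salt casts yes; cross-bedding NO; rip-up clasts NO; sorting good yes; ripple marks NO
(B) deep marine turbidite — does not account for salt casts, cross-bedding, rip-up clasts, sorting good
(C) beach shoreface — salt casts yes; cross-bedding NO; rip-up clasts yes; sorting good yes; ripple marks NO
(D) aeolian dune field — fails on sorting good (predicts sorting poor, not sorting good)
(E) volcanic ash fall — fails on salt casts, cross-bedding, sorting good (predicts sorting poor, not sorting good)
No candidate is consistent with all observations.

none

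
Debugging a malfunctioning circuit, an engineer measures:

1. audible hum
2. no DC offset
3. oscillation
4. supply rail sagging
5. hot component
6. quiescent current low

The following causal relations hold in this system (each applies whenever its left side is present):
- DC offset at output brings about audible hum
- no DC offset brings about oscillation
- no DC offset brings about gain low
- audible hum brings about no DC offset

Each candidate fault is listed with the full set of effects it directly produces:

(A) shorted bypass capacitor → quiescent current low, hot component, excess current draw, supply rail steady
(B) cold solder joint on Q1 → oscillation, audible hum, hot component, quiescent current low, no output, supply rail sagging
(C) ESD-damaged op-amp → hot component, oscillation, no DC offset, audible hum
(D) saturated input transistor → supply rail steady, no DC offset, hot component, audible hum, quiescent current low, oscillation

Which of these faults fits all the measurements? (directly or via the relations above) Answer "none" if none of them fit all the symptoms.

Testing each hypothesis:
(A) shorted bypass capacitor — fails on audible hum, no DC offset, oscillation, supply rail sagging (predicts supply rail steady, not supply rail sagging)
(B) cold solder joint on Q1 — accounts for every observation (no DC offset by audible hum → no DC offset)
(C) ESD-damaged op-amp — audible hum ✓; no DC offset ✓; oscillation ✓; supply rail sagging ✗; hot component ✓; quiescent current low ✗
(D) saturated input transistor — audible hum ✓; no DC offset ✓; oscillation ✓; supply rail sagging ✗; hot component ✓; quiescent current low ✓
(B) alone accounts for all the evidence.

B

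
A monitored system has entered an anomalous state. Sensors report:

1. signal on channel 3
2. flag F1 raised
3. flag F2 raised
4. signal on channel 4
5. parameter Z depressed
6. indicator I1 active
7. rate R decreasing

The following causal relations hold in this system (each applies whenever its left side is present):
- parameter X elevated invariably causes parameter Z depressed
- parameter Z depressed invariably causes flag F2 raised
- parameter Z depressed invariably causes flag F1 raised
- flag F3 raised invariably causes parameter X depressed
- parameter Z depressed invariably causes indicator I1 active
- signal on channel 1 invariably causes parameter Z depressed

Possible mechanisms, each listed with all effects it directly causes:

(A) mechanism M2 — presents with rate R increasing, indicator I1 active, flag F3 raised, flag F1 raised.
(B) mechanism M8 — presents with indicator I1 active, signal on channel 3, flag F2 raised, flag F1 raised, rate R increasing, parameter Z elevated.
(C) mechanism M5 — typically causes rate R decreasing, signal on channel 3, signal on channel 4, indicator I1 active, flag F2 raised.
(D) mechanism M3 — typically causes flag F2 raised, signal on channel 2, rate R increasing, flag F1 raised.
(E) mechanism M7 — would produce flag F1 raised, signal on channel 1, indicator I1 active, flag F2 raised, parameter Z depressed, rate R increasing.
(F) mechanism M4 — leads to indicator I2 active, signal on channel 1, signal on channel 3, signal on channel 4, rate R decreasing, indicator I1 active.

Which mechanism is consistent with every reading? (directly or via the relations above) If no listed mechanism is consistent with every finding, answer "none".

F

Checking each candidate against the observations:
(A) mechanism M2 — signal on channel 3 miss; flag F1 raised match; flag F2 raised miss; signal on channel 4 miss; parameter Z depressed miss; indicator I1 active match; rate R decreasing miss
(B) mechanism M8 — fails on signal on channel 4, parameter Z depressed, rate R decreasing (predicts parameter Z elevated, not parameter Z depressed; predicts rate R increasing, not rate R decreasing)
(C) mechanism M5 — signal on channel 3 match; flag F1 raised miss; flag F2 raised match; signal on channel 4 match; parameter Z depressed miss; indicator I1 active match; rate R decreasing match
(D) mechanism M3 — fails on signal on channel 3, signal on channel 4, parameter Z depressed, indicator I1 active, rate R decreasing (predicts rate R increasing, not rate R decreasing)
(E) mechanism M7 — fails on signal on channel 3, signal on channel 4, rate R decreasing (predicts rate R increasing, not rate R decreasing)
(F) mechanism M4 — accounts for every observation (flag F1 raised via signal on channel 1 → parameter Z depressed → flag F1 raised)
Only (F) is consistent with every observation.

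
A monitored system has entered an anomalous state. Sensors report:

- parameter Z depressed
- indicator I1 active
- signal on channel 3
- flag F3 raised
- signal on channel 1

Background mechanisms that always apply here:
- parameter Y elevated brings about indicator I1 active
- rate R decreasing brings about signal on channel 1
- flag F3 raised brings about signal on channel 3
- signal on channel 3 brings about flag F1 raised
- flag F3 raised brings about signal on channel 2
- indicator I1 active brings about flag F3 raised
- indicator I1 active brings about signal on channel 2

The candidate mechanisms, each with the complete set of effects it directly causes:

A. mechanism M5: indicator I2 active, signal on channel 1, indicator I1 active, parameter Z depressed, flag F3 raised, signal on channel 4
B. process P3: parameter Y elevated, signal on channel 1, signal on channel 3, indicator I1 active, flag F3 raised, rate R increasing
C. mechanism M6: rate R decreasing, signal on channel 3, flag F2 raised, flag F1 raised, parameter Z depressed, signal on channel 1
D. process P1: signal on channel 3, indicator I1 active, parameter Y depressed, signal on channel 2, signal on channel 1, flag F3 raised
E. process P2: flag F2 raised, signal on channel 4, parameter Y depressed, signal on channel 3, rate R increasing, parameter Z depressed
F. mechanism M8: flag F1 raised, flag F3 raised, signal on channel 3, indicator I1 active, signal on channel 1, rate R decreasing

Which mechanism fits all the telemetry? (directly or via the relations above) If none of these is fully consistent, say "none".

Testing each hypothesis:
(A) mechanism M5 — parameter Z depressed +; indicator I1 active +; signal on channel 3 + (via flag F3 raised → signal on channel 3); flag F3 raised +; signal on channel 1 +
(B) process P3 — does not account for parameter Z depressed
(C) mechanism M6 — parameter Z depressed +; indicator I1 active -; signal on channel 3 +; flag F3 raised -; signal on channel 1 +
(D) process P1 — does not account for parameter Z depressed
(E) process P2 — parameter Z depressed +; indicator I1 active -; signal on channel 3 +; flag F3 raised -; signal on channel 1 -
(F) mechanism M8 — parameter Z depressed -; indicator I1 active +; signal on channel 3 +; flag F3 raised +; signal on channel 1 +
(A) alone accounts for all the evidence.

A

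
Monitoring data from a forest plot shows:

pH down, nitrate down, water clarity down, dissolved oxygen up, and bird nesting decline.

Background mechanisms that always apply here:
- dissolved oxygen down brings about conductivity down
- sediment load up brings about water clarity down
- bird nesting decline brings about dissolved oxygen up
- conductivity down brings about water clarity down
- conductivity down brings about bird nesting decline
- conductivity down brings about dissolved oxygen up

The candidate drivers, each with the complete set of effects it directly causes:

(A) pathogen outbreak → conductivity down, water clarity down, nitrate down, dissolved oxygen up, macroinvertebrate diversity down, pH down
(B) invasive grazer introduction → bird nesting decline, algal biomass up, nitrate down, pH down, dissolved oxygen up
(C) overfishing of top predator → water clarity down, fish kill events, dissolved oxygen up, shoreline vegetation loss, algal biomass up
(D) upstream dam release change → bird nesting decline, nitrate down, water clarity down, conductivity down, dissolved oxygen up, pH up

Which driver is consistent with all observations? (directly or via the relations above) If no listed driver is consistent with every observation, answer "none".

A

Checking each candidate against the observations:
(A) pathogen outbreak — pH down yes; nitrate down yes; water clarity down yes; dissolved oxygen up yes; bird nesting decline yes (through conductivity down → bird nesting decline)
(B) invasive grazer introduction — pH down yes; nitrate down yes; water clarity down NO; dissolved oxygen up yes; bird nesting decline yes
(C) overfishing of top predator — does not account for pH down, nitrate down, bird nesting decline
(D) upstream dam release change — pH down NO; nitrate down yes; water clarity down yes; dissolved oxygen up yes; bird nesting decline yes
(A) is the only candidate with no mismatches.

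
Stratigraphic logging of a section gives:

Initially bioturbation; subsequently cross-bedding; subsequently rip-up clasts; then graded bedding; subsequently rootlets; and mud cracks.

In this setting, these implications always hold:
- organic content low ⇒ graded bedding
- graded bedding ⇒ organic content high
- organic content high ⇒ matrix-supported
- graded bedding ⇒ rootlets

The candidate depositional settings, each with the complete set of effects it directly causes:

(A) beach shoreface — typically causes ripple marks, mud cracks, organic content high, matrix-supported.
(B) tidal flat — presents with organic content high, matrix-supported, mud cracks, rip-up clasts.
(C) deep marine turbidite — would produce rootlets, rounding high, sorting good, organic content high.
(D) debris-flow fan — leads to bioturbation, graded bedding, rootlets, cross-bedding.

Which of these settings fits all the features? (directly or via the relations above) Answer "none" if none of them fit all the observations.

none

For each candidate, compare predicted effects to what was observed:
(A) beach shoreface — bioturbation -; cross-bedding -; rip-up clasts -; graded bedding -; rootlets -; mud cracks +
(B) tidal flat — does not account for bioturbation, cross-bedding, graded bedding, rootlets
(C) deep marine turbidite — does not account for bioturbation, cross-bedding, rip-up clasts, graded bedding, mud cracks
(D) debris-flow fan — does not account for rip-up clasts, mud cracks
Every candidate fails on at least one observation.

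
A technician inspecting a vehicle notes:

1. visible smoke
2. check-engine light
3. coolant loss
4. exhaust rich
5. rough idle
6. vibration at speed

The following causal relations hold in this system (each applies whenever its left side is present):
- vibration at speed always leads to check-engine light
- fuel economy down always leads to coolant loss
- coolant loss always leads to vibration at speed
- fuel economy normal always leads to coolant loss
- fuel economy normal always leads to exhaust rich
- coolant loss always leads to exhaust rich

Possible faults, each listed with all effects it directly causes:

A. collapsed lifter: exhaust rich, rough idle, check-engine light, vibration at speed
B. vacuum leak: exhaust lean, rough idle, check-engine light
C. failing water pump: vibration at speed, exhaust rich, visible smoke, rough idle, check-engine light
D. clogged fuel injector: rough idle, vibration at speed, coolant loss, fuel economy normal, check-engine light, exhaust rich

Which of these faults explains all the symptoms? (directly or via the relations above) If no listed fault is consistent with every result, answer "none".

none

Testing each hypothesis:
(A) collapsed lifter — does not account for visible smoke, coolant loss
(B) vacuum leak — visible smoke NO; check-engine light yes; coolant loss NO; exhaust rich NO; rough idle yes; vibration at speed NO
(C) failing water pump — visible smoke yes; check-engine light yes; coolant loss NO; exhaust rich yes; rough idle yes; vibration at speed yes
(D) clogged fuel injector — visible smoke NO; check-engine light yes; coolant loss yes; exhaust rich yes; rough idle yes; vibration at speed yes
None of the listed candidates fits everything.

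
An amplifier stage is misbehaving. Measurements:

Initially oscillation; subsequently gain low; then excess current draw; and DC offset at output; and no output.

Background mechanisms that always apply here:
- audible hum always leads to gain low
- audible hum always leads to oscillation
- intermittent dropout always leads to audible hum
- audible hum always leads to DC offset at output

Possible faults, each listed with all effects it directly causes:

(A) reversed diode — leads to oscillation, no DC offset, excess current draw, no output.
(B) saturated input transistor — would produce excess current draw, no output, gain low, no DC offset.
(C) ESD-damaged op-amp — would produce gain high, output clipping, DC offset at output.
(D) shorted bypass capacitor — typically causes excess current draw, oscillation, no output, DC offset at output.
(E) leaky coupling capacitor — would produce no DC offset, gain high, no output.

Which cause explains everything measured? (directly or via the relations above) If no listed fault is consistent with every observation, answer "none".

none

Checking each candidate against the observations:
(A) reversed diode — oscillation match; gain low miss; excess current draw match; DC offset at output miss; no output match
(B) saturated input transistor — oscillation miss; gain low match; excess current draw match; DC offset at output miss; no output match
(C) ESD-damaged op-amp — fails on oscillation, gain low, excess current draw, no output (predicts gain high, not gain low)
(D) shorted bypass capacitor — oscillation match; gain low miss; excess current draw match; DC offset at output match; no output match
(E) leaky coupling capacitor — oscillation miss; gain low miss; excess current draw miss; DC offset at output miss; no output match
None of the listed candidates fits everything.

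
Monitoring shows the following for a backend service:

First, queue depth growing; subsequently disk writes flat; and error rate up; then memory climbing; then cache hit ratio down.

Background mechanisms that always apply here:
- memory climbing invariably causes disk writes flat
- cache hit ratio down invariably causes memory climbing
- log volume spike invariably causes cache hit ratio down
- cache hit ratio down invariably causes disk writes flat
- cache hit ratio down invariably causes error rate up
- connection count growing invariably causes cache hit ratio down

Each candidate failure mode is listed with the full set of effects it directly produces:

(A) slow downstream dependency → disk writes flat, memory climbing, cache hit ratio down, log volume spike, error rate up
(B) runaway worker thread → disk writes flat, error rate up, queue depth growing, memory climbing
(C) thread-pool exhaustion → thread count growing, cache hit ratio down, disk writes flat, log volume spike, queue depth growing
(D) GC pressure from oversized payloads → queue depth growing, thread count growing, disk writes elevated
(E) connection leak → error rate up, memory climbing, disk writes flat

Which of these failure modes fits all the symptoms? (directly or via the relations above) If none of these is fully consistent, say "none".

C

For each candidate, compare predicted effects to what was observed:
(A) slow downstream dependency — queue depth growing miss; disk writes flat match; error rate up match; memory climbing match; cache hit ratio down match
(B) runaway worker thread — queue depth growing match; disk writes flat match; error rate up match; memory climbing match; cache hit ratio down miss
(C) thread-pool exhaustion — queue depth growing match; disk writes flat match; error rate up match (via cache hit ratio down → error rate up); memory climbing match (via cache hit ratio down → memory climbing); cache hit ratio down match
(D) GC pressure from oversized payloads — queue depth growing match; disk writes flat miss; error rate up miss; memory climbing miss; cache hit ratio down miss
(E) connection leak — queue depth growing miss; disk writes flat match; error rate up match; memory climbing match; cache hit ratio down miss
(C) is the only candidate with no mismatches.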